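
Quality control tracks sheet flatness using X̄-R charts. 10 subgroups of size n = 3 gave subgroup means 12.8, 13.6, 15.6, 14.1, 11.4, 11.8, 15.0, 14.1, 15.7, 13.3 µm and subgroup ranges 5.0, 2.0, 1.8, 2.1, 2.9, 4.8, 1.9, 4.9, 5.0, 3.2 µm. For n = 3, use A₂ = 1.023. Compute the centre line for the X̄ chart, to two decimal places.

13.74

X̄̄ = (12.8 + 13.6 + 15.6 + 14.1 + 11.4 + 11.8 + 15.0 + 14.1 + 15.7 + 13.3) / 10 = 137.4000 / 10 = 13.7400
CL = X̄̄ = 13.7400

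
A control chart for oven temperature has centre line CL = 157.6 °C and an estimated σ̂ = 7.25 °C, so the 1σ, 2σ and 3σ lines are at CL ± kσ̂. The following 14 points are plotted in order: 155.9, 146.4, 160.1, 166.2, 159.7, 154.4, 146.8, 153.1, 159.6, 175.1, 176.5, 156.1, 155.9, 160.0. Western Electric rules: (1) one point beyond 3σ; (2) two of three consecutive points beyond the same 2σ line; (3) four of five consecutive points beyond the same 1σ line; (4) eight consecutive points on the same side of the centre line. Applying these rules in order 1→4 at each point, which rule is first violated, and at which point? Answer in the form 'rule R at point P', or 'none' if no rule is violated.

rule 2 at point 11

Zone of each point (C = within 1σ̂, B = 1σ̂–2σ̂, A = 2σ̂–3σ̂, * = beyond 3σ̂; sign = side of CL): 1:-C, 2:-B, 3:+C, 4:+B, 5:+C, 6:-C, 7:-B, 8:-C, 9:+C, 10:+A, 11:+A, 12:-C, 13:-C, 14:+C
Rule 2 (two of three consecutive points beyond the same 2σ limit) is satisfied at point 11.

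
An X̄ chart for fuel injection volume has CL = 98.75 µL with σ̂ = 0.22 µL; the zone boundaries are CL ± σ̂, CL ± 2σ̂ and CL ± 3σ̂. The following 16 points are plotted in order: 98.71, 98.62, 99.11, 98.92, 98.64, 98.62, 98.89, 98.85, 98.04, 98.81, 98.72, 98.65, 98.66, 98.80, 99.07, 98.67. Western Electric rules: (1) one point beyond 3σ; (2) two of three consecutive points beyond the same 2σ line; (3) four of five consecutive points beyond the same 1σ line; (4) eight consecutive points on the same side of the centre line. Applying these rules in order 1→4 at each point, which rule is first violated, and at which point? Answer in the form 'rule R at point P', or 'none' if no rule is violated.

Zone of each point (C = within 1σ̂, B = 1σ̂–2σ̂, A = 2σ̂–3σ̂, * = beyond 3σ̂; sign = side of CL): 1:-C, 2:-C, 3:+B, 4:+C, 5:-C, 6:-C, 7:+C, 8:+C, 9:-*, 10:+C, 11:-C, 12:-C, 13:-C, 14:+C, 15:+B, 16:-C
Rule 1 (one point beyond the 3σ limits) is satisfied at point 9.

rule 1 at point 9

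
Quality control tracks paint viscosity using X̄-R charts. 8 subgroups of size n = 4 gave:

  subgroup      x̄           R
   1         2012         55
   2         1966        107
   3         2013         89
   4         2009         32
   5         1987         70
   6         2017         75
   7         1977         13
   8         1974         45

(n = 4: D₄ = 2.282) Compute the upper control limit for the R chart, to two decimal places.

138.63

R̄ = (55 + 107 + 89 + 32 + 70 + 75 + 13 + 45) / 8 = 486.0000 / 8 = 60.7500
UCL_R = D₄·R̄ = 2.282 × 60.7500 = 138.6315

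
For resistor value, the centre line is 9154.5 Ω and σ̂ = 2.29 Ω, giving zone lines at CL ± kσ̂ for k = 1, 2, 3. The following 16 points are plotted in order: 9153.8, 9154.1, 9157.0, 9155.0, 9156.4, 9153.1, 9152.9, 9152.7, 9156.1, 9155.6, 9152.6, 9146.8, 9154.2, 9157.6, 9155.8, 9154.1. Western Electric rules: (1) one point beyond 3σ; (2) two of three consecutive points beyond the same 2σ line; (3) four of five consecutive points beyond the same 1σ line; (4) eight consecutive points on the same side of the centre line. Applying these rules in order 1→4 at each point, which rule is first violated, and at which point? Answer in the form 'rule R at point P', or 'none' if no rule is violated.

Zone of each point (C = within 1σ̂, B = 1σ̂–2σ̂, A = 2σ̂–3σ̂, * = beyond 3σ̂; sign = side of CL): 1:-C, 2:-C, 3:+B, 4:+C, 5:+C, 6:-C, 7:-C, 8:-C, 9:+C, 10:+C, 11:-C, 12:-*, 13:-C, 14:+B, 15:+C, 16:-C
Rule 1 (one point beyond the 3σ limits) is satisfied at point 12.

rule 1 at point 12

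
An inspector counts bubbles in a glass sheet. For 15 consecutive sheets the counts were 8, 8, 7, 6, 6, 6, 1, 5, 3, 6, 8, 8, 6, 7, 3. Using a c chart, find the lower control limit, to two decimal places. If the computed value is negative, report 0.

0.00

c̄ = (8 + 8 + 7 + 6 + 6 + 6 + 1 + 5 + 3 + 6 + 8 + 8 + 6 + 7 + 3) / 15 = 88 / 15 = 5.8667
LCL = c̄ − 3√c̄ = 5.8667 − 3 × 2.4221 = -1.3997 → 0 (cannot be negative)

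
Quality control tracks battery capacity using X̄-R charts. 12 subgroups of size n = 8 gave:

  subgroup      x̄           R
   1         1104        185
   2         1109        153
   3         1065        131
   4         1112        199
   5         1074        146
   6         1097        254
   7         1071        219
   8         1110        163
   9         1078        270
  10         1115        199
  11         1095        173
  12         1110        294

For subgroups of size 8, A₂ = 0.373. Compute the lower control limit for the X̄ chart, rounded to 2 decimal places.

1020.84

X̄̄ = (1104 + 1109 + 1065 + 1112 + 1074 + 1097 + 1071 + 1110 + 1078 + 1115 + 1095 + 1110) / 12 = 13140.0000 / 12 = 1095.0000
R̄ = (185 + 153 + 131 + 199 + 146 + 254 + 219 + 163 + 270 + 199 + 173 + 294) / 12 = 2386.0000 / 12 = 198.8333
LCL = X̄̄ − A₂·R̄ = 1095.0000 − 0.373 × 198.8333 = 1020.8352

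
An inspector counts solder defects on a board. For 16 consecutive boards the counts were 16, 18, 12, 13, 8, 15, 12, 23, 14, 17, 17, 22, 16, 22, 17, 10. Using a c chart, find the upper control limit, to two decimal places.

27.66

c̄ = (16 + 18 + 12 + 13 + 8 + 15 + 12 + 23 + 14 + 17 + 17 + 22 + 16 + 22 + 17 + 10) / 16 = 252 / 16 = 15.7500
UCL = c̄ + 3√c̄ = 15.7500 + 3 × √15.7500 = 15.7500 + 3 × 3.9686 = 27.6559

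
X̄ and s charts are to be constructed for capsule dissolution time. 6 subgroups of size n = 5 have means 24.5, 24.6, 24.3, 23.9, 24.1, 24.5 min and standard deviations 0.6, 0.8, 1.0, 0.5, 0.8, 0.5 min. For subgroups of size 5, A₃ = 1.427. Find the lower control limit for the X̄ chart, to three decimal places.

X̄̄ = (24.5 + 24.6 + 24.3 + 23.9 + 24.1 + 24.5) / 6 = 24.3167
s̄ = (0.6 + 0.8 + 1.0 + 0.5 + 0.8 + 0.5) / 6 = 0.7000
LCL = X̄̄ − A₃·s̄ = 24.3167 − 1.427 × 0.7000 = 23.3178

23.318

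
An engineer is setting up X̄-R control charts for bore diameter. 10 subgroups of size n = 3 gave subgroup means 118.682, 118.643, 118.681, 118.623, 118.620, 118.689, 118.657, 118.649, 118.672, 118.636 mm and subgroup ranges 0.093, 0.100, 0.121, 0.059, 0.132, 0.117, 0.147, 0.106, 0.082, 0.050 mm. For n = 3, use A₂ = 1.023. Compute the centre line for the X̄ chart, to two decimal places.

X̄̄ = (118.682 + 118.643 + 118.681 + 118.623 + 118.620 + 118.689 + 118.657 + 118.649 + 118.672 + 118.636) / 10 = 1186.5520 / 10 = 118.6552
CL = X̄̄ = 118.6552

118.66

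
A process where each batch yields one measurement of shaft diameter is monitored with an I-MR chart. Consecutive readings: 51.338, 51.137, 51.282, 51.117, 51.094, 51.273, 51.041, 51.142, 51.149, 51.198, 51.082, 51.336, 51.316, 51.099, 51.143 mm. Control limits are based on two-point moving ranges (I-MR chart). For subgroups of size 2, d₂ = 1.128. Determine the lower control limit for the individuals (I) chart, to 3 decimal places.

X̄ = (51.338 + 51.137 + 51.282 + 51.117 + 51.094 + 51.273 + 51.041 + 51.142 + 51.149 + 51.198 + 51.082 + 51.336 + 51.316 + 51.099 + 51.143) / 15 = 51.1831
Moving ranges: 0.201, 0.145, 0.165, 0.023, 0.179, 0.232, 0.101, 0.007, 0.049, 0.116, 0.254, 0.020, 0.217, 0.044; M̄R̄ = 1.7530 / 14 = 0.1252
LCL = X̄ − 3·M̄R̄/d₂ = 51.1831 − 3 × 0.1252 / 1.128 = 50.8501

50.850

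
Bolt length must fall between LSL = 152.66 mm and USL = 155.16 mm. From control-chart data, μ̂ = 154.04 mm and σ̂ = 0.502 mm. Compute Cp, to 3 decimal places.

Cp = (USL − LSL) / (6σ̂) = (155.16 − 152.66) / (6 × 0.502) = 2.5000 / 3.0120 = 0.8300

0.830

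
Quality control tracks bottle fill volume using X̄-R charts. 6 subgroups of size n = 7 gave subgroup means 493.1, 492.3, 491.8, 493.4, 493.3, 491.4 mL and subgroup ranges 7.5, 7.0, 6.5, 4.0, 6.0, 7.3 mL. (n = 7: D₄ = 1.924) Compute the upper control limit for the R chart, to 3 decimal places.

R̄ = (7.5 + 7.0 + 6.5 + 4.0 + 6.0 + 7.3) / 6 = 38.3000 / 6 = 6.3833
UCL_R = D₄·R̄ = 1.924 × 6.3833 = 12.2815

12.282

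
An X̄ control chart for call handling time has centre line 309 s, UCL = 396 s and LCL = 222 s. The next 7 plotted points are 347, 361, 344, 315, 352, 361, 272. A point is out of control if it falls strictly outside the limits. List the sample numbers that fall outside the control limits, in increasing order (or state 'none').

All 7 points lie within [222, 396].

none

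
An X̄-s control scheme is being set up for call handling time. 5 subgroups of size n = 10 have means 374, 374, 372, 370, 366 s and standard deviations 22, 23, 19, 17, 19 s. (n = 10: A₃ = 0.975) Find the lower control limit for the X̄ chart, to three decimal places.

X̄̄ = (374 + 374 + 372 + 370 + 366) / 5 = 371.2000
s̄ = (22 + 23 + 19 + 17 + 19) / 5 = 20.0000
LCL = X̄̄ − A₃·s̄ = 371.2000 − 0.975 × 20.0000 = 351.7000

351.700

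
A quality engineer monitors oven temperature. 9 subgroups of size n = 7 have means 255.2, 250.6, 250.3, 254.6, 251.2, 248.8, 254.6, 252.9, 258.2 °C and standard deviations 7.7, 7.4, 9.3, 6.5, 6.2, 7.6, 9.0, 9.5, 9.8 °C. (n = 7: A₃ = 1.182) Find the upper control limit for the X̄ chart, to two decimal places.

262.52

X̄̄ = (255.2 + 250.6 + 250.3 + 254.6 + 251.2 + 248.8 + 254.6 + 252.9 + 258.2) / 9 = 252.9333
s̄ = (7.7 + 7.4 + 9.3 + 6.5 + 6.2 + 7.6 + 9.0 + 9.5 + 9.8) / 9 = 8.1111
UCL = X̄̄ + A₃·s̄ = 252.9333 + 1.182 × 8.1111 = 262.5207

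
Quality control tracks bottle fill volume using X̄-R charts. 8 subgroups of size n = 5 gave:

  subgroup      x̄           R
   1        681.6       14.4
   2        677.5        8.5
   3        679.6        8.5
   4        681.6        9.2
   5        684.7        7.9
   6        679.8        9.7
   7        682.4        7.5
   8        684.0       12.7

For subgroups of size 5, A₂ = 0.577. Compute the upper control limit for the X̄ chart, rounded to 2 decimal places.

687.05

X̄̄ = (681.6 + 677.5 + 679.6 + 681.6 + 684.7 + 679.8 + 682.4 + 684.0) / 8 = 5451.2000 / 8 = 681.4000
R̄ = (14.4 + 8.5 + 8.5 + 9.2 + 7.9 + 9.7 + 7.5 + 12.7) / 8 = 78.4000 / 8 = 9.8000
UCL = X̄̄ + A₂·R̄ = 681.4000 + 0.577 × 9.8000 = 687.0546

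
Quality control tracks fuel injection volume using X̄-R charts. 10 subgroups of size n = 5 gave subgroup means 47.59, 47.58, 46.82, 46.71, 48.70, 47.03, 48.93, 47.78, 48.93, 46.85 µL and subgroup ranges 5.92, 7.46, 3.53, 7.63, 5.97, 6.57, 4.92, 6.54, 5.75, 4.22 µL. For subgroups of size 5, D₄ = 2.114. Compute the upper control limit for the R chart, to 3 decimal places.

R̄ = (5.92 + 7.46 + 3.53 + 7.63 + 5.97 + 6.57 + 4.92 + 6.54 + 5.75 + 4.22) / 10 = 58.5100 / 10 = 5.8510
UCL_R = D₄·R̄ = 2.114 × 5.8510 = 12.3690

12.369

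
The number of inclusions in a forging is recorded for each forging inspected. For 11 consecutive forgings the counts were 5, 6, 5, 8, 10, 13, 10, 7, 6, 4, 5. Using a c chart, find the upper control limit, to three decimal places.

15.221

c̄ = (5 + 6 + 5 + 8 + 10 + 13 + 10 + 7 + 6 + 4 + 5) / 11 = 79 / 11 = 7.1818
UCL = c̄ + 3√c̄ = 7.1818 + 3 × √7.1818 = 7.1818 + 3 × 2.6799 = 15.2215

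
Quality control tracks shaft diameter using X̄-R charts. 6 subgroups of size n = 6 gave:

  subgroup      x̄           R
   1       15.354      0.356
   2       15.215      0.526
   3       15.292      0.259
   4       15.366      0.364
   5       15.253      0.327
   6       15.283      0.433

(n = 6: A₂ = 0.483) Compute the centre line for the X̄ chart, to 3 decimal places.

15.294

X̄̄ = (15.354 + 15.215 + 15.292 + 15.366 + 15.253 + 15.283) / 6 = 91.7630 / 6 = 15.2938
CL = X̄̄ = 15.2938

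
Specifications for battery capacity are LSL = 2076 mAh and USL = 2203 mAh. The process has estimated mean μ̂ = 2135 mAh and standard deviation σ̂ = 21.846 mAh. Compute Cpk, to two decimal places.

0.90

Cpu = (USL − μ̂) / (3σ̂) = (2203 − 2135) / (3 × 21.846) = 1.0376; Cpl = (μ̂ − LSL) / (3σ̂) = (2135 − 2076) / (3 × 21.846) = 0.9002; Cpk = min(Cpu, Cpl) = 0.9002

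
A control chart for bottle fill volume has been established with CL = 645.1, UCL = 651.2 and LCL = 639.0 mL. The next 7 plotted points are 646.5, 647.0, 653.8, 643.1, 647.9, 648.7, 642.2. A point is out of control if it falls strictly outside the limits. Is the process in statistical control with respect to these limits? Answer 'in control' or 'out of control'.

out of control

Compare each point to [639.0, 651.2]: sample 3 = 653.8 > UCL.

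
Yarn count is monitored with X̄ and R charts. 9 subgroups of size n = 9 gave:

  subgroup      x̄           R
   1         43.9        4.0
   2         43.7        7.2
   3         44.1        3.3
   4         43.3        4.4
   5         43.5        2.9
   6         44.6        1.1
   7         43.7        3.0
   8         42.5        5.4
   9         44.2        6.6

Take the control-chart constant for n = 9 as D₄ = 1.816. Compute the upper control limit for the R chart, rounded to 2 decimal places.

R̄ = (4.0 + 7.2 + 3.3 + 4.4 + 2.9 + 1.1 + 3.0 + 5.4 + 6.6) / 9 = 37.9000 / 9 = 4.2111
UCL_R = D₄·R̄ = 1.816 × 4.2111 = 7.6474

7.65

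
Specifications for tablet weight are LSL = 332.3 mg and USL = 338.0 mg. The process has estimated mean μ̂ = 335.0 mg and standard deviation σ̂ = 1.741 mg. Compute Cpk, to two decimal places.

Cpu = (USL − μ̂) / (3σ̂) = (338.0 − 335.0) / (3 × 1.741) = 0.5744; Cpl = (μ̂ − LSL) / (3σ̂) = (335.0 − 332.3) / (3 × 1.741) = 0.5169; Cpk = min(Cpu, Cpl) = 0.5169

0.52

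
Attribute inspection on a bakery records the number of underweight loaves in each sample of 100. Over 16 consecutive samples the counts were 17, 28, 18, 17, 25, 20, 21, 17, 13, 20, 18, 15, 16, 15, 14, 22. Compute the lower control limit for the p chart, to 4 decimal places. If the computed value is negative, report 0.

0.0685

p̄ = Σdᵢ / (k·n) = 296 / (16 × 100) = 0.18500
LCL = p̄ − 3·√(p̄(1−p̄)/n) = 0.18500 − 3 × 0.03883 = 0.06851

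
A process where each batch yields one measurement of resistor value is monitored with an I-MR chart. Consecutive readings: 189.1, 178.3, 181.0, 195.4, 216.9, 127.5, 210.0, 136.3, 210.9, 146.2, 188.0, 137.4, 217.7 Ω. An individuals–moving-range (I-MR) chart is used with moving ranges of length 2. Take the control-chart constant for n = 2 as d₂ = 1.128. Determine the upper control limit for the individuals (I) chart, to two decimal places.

X̄ = (189.1 + 178.3 + 181.0 + 195.4 + 216.9 + 127.5 + 210.0 + 136.3 + 210.9 + 146.2 + 188.0 + 137.4 + 217.7) / 13 = 179.5923
Moving ranges: 10.8, 2.7, 14.4, 21.5, 89.4, 82.5, 73.7, 74.6, 64.7, 41.8, 50.6, 80.3; M̄R̄ = 607.0000 / 12 = 50.5833
UCL = X̄ + 3·M̄R̄/d₂ = 179.5923 + 3 × 50.5833 / 1.128 = 314.1224

314.12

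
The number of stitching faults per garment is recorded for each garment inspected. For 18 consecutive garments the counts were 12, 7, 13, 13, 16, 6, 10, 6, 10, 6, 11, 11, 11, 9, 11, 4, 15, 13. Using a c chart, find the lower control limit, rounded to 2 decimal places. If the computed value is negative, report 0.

c̄ = (12 + 7 + 13 + 13 + 16 + 6 + 10 + 6 + 10 + 6 + 11 + 11 + 11 + 9 + 11 + 4 + 15 + 13) / 18 = 184 / 18 = 10.2222
LCL = c̄ − 3√c̄ = 10.2222 − 3 × 3.1972 = 0.6306

0.63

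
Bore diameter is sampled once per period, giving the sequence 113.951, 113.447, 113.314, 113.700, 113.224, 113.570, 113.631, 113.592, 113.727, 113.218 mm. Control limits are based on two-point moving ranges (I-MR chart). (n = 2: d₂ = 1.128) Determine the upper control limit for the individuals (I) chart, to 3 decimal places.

114.302

X̄ = (113.951 + 113.447 + 113.314 + 113.700 + 113.224 + 113.570 + 113.631 + 113.592 + 113.727 + 113.218) / 10 = 113.5374
Moving ranges: 0.504, 0.133, 0.386, 0.476, 0.346, 0.061, 0.039, 0.135, 0.509; M̄R̄ = 2.5890 / 9 = 0.2877
UCL = X̄ + 3·M̄R̄/d₂ = 113.5374 + 3 × 0.2877 / 1.128 = 114.3025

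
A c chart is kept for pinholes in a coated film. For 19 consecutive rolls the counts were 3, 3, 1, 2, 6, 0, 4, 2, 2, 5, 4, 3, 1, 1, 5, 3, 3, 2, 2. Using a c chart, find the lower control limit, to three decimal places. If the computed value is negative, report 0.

0.000

c̄ = (3 + 3 + 1 + 2 + 6 + 0 + 4 + 2 + 2 + 5 + 4 + 3 + 1 + 1 + 5 + 3 + 3 + 2 + 2) / 19 = 52 / 19 = 2.7368
LCL = c̄ − 3√c̄ = 2.7368 − 3 × 1.6543 = -2.2262 → 0 (cannot be negative)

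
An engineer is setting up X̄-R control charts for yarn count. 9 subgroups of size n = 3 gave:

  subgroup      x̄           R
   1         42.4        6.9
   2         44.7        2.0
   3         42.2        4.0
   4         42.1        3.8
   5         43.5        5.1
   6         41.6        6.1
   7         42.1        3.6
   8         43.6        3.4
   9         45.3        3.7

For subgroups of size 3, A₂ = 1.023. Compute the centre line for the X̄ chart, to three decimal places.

43.056

X̄̄ = (42.4 + 44.7 + 42.2 + 42.1 + 43.5 + 41.6 + 42.1 + 43.6 + 45.3) / 9 = 387.5000 / 9 = 43.0556
CL = X̄̄ = 43.0556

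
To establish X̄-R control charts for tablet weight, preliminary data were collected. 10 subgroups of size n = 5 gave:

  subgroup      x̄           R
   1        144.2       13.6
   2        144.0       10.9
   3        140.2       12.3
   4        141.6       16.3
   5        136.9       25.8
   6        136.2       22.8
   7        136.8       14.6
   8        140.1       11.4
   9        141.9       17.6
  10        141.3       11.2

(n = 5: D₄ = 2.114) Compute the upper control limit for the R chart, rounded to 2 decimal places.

R̄ = (13.6 + 10.9 + 12.3 + 16.3 + 25.8 + 22.8 + 14.6 + 11.4 + 17.6 + 11.2) / 10 = 156.5000 / 10 = 15.6500
UCL_R = D₄·R̄ = 2.114 × 15.6500 = 33.0841

33.08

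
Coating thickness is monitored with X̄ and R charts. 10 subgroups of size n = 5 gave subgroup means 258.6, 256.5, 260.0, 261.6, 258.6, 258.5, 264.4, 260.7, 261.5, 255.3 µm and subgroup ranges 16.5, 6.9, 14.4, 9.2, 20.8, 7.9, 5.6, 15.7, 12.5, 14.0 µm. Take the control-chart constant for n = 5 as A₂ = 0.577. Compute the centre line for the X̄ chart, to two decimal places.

X̄̄ = (258.6 + 256.5 + 260.0 + 261.6 + 258.6 + 258.5 + 264.4 + 260.7 + 261.5 + 255.3) / 10 = 2595.7000 / 10 = 259.5700
CL = X̄̄ = 259.5700

259.57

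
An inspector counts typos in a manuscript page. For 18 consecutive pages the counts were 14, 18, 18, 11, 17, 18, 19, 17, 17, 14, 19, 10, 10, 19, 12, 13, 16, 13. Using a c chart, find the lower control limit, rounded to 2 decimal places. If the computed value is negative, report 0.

3.55

c̄ = (14 + 18 + 18 + 11 + 17 + 18 + 19 + 17 + 17 + 14 + 19 + 10 + 10 + 19 + 12 + 13 + 16 + 13) / 18 = 275 / 18 = 15.2778
LCL = c̄ − 3√c̄ = 15.2778 − 3 × 3.9087 = 3.5517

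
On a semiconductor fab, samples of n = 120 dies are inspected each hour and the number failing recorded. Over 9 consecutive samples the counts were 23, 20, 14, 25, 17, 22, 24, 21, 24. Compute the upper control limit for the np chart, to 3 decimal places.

p̄ = Σdᵢ / (k·n) = 190 / (9 × 120) = 0.17593
UCL = np̄ + 3·√(np̄(1−p̄)) = 21.1111 + 3 × √(21.1111×0.82407) = 21.1111 + 3 × 4.1710 = 33.6241

33.624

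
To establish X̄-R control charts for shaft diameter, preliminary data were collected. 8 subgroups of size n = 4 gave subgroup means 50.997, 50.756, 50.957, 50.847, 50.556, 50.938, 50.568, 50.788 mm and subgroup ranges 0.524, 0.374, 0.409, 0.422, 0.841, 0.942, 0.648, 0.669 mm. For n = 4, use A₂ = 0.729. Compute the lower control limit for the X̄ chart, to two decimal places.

50.36

X̄̄ = (50.997 + 50.756 + 50.957 + 50.847 + 50.556 + 50.938 + 50.568 + 50.788) / 8 = 406.4070 / 8 = 50.8009
R̄ = (0.524 + 0.374 + 0.409 + 0.422 + 0.841 + 0.942 + 0.648 + 0.669) / 8 = 4.8290 / 8 = 0.6036
LCL = X̄̄ − A₂·R̄ = 50.8009 − 0.729 × 0.6036 = 50.3608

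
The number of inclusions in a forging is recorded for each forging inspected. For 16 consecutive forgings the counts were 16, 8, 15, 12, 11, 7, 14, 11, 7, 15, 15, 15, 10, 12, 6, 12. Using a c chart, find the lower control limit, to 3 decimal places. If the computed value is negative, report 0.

1.396

c̄ = (16 + 8 + 15 + 12 + 11 + 7 + 14 + 11 + 7 + 15 + 15 + 15 + 10 + 12 + 6 + 12) / 16 = 186 / 16 = 11.6250
LCL = c̄ − 3√c̄ = 11.6250 − 3 × 3.4095 = 1.3964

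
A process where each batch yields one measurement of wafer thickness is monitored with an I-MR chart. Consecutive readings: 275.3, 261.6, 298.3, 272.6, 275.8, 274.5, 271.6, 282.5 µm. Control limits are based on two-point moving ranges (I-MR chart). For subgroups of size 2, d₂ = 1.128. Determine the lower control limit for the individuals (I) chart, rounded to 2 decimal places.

X̄ = (275.3 + 261.6 + 298.3 + 272.6 + 275.8 + 274.5 + 271.6 + 282.5) / 8 = 276.5250
Moving ranges: 13.7, 36.7, 25.7, 3.2, 1.3, 2.9, 10.9; M̄R̄ = 94.4000 / 7 = 13.4857
LCL = X̄ − 3·M̄R̄/d₂ = 276.5250 − 3 × 13.4857 / 1.128 = 240.6587

240.66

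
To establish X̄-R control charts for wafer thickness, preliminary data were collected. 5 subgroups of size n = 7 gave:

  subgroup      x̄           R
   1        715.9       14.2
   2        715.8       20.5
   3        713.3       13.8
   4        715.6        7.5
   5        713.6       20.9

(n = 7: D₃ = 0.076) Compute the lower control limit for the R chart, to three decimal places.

R̄ = (14.2 + 20.5 + 13.8 + 7.5 + 20.9) / 5 = 76.9000 / 5 = 15.3800
LCL_R = D₃·R̄ = 0.076 × 15.3800 = 1.1689

1.169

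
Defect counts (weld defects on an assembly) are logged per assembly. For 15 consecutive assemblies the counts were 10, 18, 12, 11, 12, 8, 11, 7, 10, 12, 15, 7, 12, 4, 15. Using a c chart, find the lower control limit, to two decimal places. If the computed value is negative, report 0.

c̄ = (10 + 18 + 12 + 11 + 12 + 8 + 11 + 7 + 10 + 12 + 15 + 7 + 12 + 4 + 15) / 15 = 164 / 15 = 10.9333
LCL = c̄ − 3√c̄ = 10.9333 − 3 × 3.3066 = 1.0137

1.01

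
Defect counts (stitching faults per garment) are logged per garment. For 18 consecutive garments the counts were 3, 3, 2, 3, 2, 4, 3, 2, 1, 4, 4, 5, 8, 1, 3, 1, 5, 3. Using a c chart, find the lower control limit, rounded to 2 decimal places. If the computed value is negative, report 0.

c̄ = (3 + 3 + 2 + 3 + 2 + 4 + 3 + 2 + 1 + 4 + 4 + 5 + 8 + 1 + 3 + 1 + 5 + 3) / 18 = 57 / 18 = 3.1667
LCL = c̄ − 3√c̄ = 3.1667 − 3 × 1.7795 = -2.1719 → 0 (cannot be negative)

0.00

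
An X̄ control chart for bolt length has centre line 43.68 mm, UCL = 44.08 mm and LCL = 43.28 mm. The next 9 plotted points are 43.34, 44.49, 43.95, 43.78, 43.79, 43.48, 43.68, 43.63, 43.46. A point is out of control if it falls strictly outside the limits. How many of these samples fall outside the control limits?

1

Compare each point to [43.28, 44.08]: sample 2 = 44.49 > UCL.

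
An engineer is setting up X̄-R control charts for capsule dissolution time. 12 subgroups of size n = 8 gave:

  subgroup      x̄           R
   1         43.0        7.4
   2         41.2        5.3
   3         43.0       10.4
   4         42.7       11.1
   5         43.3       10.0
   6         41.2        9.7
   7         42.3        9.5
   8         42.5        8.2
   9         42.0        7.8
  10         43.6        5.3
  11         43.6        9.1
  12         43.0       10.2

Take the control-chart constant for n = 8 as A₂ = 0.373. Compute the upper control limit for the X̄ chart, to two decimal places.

X̄̄ = (43.0 + 41.2 + 43.0 + 42.7 + 43.3 + 41.2 + 42.3 + 42.5 + 42.0 + 43.6 + 43.6 + 43.0) / 12 = 511.4000 / 12 = 42.6167
R̄ = (7.4 + 5.3 + 10.4 + 11.1 + 10.0 + 9.7 + 9.5 + 8.2 + 7.8 + 5.3 + 9.1 + 10.2) / 12 = 104.0000 / 12 = 8.6667
UCL = X̄̄ + A₂·R̄ = 42.6167 + 0.373 × 8.6667 = 45.8493

45.85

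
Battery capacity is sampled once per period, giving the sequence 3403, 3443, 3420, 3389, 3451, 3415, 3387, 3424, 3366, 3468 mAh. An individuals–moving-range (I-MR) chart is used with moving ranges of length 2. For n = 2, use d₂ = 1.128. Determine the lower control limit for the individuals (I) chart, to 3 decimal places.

3293.373

X̄ = (3403 + 3443 + 3420 + 3389 + 3451 + 3415 + 3387 + 3424 + 3366 + 3468) / 10 = 3416.6000
Moving ranges: 40, 23, 31, 62, 36, 28, 37, 58, 102; M̄R̄ = 417.0000 / 9 = 46.3333
LCL = X̄ − 3·M̄R̄/d₂ = 3416.6000 − 3 × 46.3333 / 1.128 = 3293.3730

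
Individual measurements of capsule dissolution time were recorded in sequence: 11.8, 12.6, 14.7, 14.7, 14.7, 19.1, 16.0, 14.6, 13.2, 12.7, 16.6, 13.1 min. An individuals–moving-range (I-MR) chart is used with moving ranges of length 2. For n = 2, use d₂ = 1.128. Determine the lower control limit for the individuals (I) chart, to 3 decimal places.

X̄ = (11.8 + 12.6 + 14.7 + 14.7 + 14.7 + 19.1 + 16.0 + 14.6 + 13.2 + 12.7 + 16.6 + 13.1) / 12 = 14.4833
Moving ranges: 0.8, 2.1, 0.0, 0.0, 4.4, 3.1, 1.4, 1.4, 0.5, 3.9, 3.5; M̄R̄ = 21.1000 / 11 = 1.9182
LCL = X̄ − 3·M̄R̄/d₂ = 14.4833 − 3 × 1.9182 / 1.128 = 9.3818

9.382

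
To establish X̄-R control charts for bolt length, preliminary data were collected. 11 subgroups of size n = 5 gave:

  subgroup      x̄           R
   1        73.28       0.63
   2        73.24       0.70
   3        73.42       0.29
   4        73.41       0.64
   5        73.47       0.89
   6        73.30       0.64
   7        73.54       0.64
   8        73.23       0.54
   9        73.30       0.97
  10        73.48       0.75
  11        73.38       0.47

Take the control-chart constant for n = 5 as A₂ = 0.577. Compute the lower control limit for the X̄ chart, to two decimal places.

72.99

X̄̄ = (73.28 + 73.24 + 73.42 + 73.41 + 73.47 + 73.30 + 73.54 + 73.23 + 73.30 + 73.48 + 73.38) / 11 = 807.0500 / 11 = 73.3682
R̄ = (0.63 + 0.70 + 0.29 + 0.64 + 0.89 + 0.64 + 0.64 + 0.54 + 0.97 + 0.75 + 0.47) / 11 = 7.1600 / 11 = 0.6509
LCL = X̄̄ − A₂·R̄ = 73.3682 − 0.577 × 0.6509 = 72.9926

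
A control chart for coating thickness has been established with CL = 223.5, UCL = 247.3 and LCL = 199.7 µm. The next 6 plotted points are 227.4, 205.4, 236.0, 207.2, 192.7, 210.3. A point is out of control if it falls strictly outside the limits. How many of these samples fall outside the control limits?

1

Compare each point to [199.7, 247.3]: sample 5 = 192.7 < LCL.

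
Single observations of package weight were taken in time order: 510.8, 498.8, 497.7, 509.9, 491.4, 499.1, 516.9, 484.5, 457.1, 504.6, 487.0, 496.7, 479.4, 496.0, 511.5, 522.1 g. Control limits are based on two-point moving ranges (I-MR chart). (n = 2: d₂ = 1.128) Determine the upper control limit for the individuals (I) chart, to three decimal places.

X̄ = (510.8 + 498.8 + 497.7 + 509.9 + 491.4 + 499.1 + 516.9 + 484.5 + 457.1 + 504.6 + 487.0 + 496.7 + 479.4 + 496.0 + 511.5 + 522.1) / 16 = 497.7188
Moving ranges: 12.0, 1.1, 12.2, 18.5, 7.7, 17.8, 32.4, 27.4, 47.5, 17.6, 9.7, 17.3, 16.6, 15.5, 10.6; M̄R̄ = 263.9000 / 15 = 17.5933
UCL = X̄ + 3·M̄R̄/d₂ = 497.7188 + 3 × 17.5933 / 1.128 = 544.5095

544.510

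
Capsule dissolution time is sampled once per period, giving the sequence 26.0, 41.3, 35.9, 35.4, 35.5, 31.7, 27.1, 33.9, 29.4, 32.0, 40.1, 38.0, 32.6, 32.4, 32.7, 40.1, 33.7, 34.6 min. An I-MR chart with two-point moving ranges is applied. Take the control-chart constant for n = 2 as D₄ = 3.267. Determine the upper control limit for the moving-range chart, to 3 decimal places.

14.298

Moving ranges: 15.3, 5.4, 0.5, 0.1, 3.8, 4.6, 6.8, 4.5, 2.6, 8.1, 2.1, 5.4, 0.2, 0.3, 7.4, 6.4, 0.9; M̄R̄ = 74.4000 / 17 = 4.3765
UCL_MR = D₄·M̄R̄ = 3.267 × 4.3765 = 14.2979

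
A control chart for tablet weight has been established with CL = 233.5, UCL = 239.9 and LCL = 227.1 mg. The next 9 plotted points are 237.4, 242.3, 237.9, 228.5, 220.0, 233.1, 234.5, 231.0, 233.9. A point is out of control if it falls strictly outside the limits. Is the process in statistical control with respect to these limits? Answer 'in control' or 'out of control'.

out of control

Compare each point to [227.1, 239.9]: sample 2 = 242.3 > UCL; sample 5 = 220.0 < LCL.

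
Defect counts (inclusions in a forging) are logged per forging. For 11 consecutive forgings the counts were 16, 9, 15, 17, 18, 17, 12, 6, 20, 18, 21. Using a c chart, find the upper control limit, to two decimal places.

c̄ = (16 + 9 + 15 + 17 + 18 + 17 + 12 + 6 + 20 + 18 + 21) / 11 = 169 / 11 = 15.3636
UCL = c̄ + 3√c̄ = 15.3636 + 3 × √15.3636 = 15.3636 + 3 × 3.9196 = 27.1226

27.12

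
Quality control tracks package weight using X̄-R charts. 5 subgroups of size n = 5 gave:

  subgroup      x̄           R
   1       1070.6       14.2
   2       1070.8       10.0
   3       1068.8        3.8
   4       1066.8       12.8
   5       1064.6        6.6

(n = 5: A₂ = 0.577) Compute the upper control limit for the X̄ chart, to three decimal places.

1073.790

X̄̄ = (1070.6 + 1070.8 + 1068.8 + 1066.8 + 1064.6) / 5 = 5341.6000 / 5 = 1068.3200
R̄ = (14.2 + 10.0 + 3.8 + 12.8 + 6.6) / 5 = 47.4000 / 5 = 9.4800
UCL = X̄̄ + A₂·R̄ = 1068.3200 + 0.577 × 9.4800 = 1073.7900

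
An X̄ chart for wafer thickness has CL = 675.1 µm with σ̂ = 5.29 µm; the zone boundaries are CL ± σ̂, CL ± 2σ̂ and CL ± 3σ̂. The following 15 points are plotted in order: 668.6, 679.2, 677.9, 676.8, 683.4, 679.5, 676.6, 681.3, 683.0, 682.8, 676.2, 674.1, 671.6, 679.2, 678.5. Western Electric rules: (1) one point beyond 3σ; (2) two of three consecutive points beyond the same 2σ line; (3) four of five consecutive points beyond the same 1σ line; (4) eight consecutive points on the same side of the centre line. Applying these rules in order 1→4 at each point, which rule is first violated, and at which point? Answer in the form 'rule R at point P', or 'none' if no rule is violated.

Zone of each point (C = within 1σ̂, B = 1σ̂–2σ̂, A = 2σ̂–3σ̂, * = beyond 3σ̂; sign = side of CL): 1:-B, 2:+C, 3:+C, 4:+C, 5:+B, 6:+C, 7:+C, 8:+B, 9:+B, 10:+B, 11:+C, 12:-C, 13:-C, 14:+C, 15:+C
Rule 4 (eight consecutive points on the same side of the centre line) is satisfied at point 9.

rule 4 at point 9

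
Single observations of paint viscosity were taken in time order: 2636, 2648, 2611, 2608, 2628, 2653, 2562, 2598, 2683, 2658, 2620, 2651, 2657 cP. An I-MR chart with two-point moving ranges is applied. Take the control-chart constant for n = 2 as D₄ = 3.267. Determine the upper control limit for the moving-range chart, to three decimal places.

111.350

Moving ranges: 12, 37, 3, 20, 25, 91, 36, 85, 25, 38, 31, 6; M̄R̄ = 409.0000 / 12 = 34.0833
UCL_MR = D₄·M̄R̄ = 3.267 × 34.0833 = 111.3503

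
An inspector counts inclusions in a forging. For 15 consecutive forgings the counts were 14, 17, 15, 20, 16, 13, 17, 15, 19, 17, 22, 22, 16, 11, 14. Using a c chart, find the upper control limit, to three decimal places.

28.732

c̄ = (14 + 17 + 15 + 20 + 16 + 13 + 17 + 15 + 19 + 17 + 22 + 22 + 16 + 11 + 14) / 15 = 248 / 15 = 16.5333
UCL = c̄ + 3√c̄ = 16.5333 + 3 × √16.5333 = 16.5333 + 3 × 4.0661 = 28.7317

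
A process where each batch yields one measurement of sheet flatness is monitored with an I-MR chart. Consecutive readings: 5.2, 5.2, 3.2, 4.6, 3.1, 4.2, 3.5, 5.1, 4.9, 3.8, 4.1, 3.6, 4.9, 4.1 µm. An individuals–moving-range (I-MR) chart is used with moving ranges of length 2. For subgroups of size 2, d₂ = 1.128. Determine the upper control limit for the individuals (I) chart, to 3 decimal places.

X̄ = (5.2 + 5.2 + 3.2 + 4.6 + 3.1 + 4.2 + 3.5 + 5.1 + 4.9 + 3.8 + 4.1 + 3.6 + 4.9 + 4.1) / 14 = 4.2500
Moving ranges: 0.0, 2.0, 1.4, 1.5, 1.1, 0.7, 1.6, 0.2, 1.1, 0.3, 0.5, 1.3, 0.8; M̄R̄ = 12.5000 / 13 = 0.9615
UCL = X̄ + 3·M̄R̄/d₂ = 4.2500 + 3 × 0.9615 / 1.128 = 6.8073

6.807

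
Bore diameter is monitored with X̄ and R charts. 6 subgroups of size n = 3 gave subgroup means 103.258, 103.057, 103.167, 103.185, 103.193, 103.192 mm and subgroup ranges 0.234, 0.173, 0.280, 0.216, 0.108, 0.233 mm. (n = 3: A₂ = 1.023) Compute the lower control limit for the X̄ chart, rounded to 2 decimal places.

X̄̄ = (103.258 + 103.057 + 103.167 + 103.185 + 103.193 + 103.192) / 6 = 619.0520 / 6 = 103.1753
R̄ = (0.234 + 0.173 + 0.280 + 0.216 + 0.108 + 0.233) / 6 = 1.2440 / 6 = 0.2073
LCL = X̄̄ − A₂·R̄ = 103.1753 − 1.023 × 0.2073 = 102.9632

102.96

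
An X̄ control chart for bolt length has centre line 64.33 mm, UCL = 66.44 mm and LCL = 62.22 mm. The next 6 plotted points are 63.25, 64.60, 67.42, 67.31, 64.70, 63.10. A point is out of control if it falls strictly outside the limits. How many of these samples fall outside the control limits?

Compare each point to [62.22, 66.44]: sample 3 = 67.42 > UCL; sample 4 = 67.31 > UCL.

2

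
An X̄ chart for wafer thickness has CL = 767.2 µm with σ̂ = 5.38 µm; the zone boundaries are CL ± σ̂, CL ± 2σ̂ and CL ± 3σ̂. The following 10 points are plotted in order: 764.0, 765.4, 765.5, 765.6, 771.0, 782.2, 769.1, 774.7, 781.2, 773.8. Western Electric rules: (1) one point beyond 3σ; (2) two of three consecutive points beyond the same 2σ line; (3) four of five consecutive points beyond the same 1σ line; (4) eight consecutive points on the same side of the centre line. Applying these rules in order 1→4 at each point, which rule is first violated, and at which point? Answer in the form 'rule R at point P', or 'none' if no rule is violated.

Zone of each point (C = within 1σ̂, B = 1σ̂–2σ̂, A = 2σ̂–3σ̂, * = beyond 3σ̂; sign = side of CL): 1:-C, 2:-C, 3:-C, 4:-C, 5:+C, 6:+A, 7:+C, 8:+B, 9:+A, 10:+B
Rule 3 (four of five consecutive points beyond the same 1σ limit) is satisfied at point 10.

rule 3 at point 10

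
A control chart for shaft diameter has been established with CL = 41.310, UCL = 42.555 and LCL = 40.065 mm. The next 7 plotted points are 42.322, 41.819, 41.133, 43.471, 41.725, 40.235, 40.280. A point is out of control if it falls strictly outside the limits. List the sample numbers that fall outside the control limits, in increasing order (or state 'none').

Compare each point to [40.065, 42.555]: sample 4 = 43.471 > UCL.

4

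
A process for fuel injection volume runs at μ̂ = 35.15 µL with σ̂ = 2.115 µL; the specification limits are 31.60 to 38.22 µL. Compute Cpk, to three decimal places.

Cpu = (USL − μ̂) / (3σ̂) = (38.22 − 35.15) / (3 × 2.115) = 0.4838; Cpl = (μ̂ − LSL) / (3σ̂) = (35.15 − 31.60) / (3 × 2.115) = 0.5595; Cpk = min(Cpu, Cpl) = 0.4838

0.484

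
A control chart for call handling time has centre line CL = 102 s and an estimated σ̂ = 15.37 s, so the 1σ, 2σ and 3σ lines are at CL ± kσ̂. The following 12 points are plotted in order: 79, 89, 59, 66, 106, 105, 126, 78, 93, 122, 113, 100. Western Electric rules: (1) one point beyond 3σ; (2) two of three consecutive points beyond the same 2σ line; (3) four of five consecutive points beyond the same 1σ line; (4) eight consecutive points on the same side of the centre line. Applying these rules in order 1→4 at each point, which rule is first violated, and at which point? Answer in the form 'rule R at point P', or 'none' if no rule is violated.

Zone of each point (C = within 1σ̂, B = 1σ̂–2σ̂, A = 2σ̂–3σ̂, * = beyond 3σ̂; sign = side of CL): 1:-B, 2:-C, 3:-A, 4:-A, 5:+C, 6:+C, 7:+B, 8:-B, 9:-C, 10:+B, 11:+C, 12:-C
Rule 2 (two of three consecutive points beyond the same 2σ limit) is satisfied at point 4.

rule 2 at point 4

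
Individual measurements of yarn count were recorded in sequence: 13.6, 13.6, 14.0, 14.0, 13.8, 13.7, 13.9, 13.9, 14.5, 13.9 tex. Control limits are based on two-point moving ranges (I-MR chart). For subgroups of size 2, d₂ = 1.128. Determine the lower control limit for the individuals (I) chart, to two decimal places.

13.27

X̄ = (13.6 + 13.6 + 14.0 + 14.0 + 13.8 + 13.7 + 13.9 + 13.9 + 14.5 + 13.9) / 10 = 13.8900
Moving ranges: 0.0, 0.4, 0.0, 0.2, 0.1, 0.2, 0.0, 0.6, 0.6; M̄R̄ = 2.1000 / 9 = 0.2333
LCL = X̄ − 3·M̄R̄/d₂ = 13.8900 − 3 × 0.2333 / 1.128 = 13.2694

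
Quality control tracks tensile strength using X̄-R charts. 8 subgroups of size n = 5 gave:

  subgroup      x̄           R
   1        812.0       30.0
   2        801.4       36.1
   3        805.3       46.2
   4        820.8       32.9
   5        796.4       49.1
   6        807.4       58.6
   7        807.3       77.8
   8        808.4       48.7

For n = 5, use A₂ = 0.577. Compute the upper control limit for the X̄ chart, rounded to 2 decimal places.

834.74

X̄̄ = (812.0 + 801.4 + 805.3 + 820.8 + 796.4 + 807.4 + 807.3 + 808.4) / 8 = 6459.0000 / 8 = 807.3750
R̄ = (30.0 + 36.1 + 46.2 + 32.9 + 49.1 + 58.6 + 77.8 + 48.7) / 8 = 379.4000 / 8 = 47.4250
UCL = X̄̄ + A₂·R̄ = 807.3750 + 0.577 × 47.4250 = 834.7392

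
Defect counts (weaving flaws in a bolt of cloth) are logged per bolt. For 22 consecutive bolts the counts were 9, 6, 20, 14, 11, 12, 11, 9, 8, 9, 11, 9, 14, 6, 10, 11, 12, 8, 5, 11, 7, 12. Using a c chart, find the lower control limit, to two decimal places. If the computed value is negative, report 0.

c̄ = (9 + 6 + 20 + 14 + 11 + 12 + 11 + 9 + 8 + 9 + 11 + 9 + 14 + 6 + 10 + 11 + 12 + 8 + 5 + 11 + 7 + 12) / 22 = 225 / 22 = 10.2273
LCL = c̄ − 3√c̄ = 10.2273 − 3 × 3.1980 = 0.6332

0.63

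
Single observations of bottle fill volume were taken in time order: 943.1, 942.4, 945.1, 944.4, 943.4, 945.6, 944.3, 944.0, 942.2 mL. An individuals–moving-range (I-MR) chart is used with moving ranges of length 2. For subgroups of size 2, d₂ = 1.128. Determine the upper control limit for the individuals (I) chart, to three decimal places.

947.391

X̄ = (943.1 + 942.4 + 945.1 + 944.4 + 943.4 + 945.6 + 944.3 + 944.0 + 942.2) / 9 = 943.8333
Moving ranges: 0.7, 2.7, 0.7, 1.0, 2.2, 1.3, 0.3, 1.8; M̄R̄ = 10.7000 / 8 = 1.3375
UCL = X̄ + 3·M̄R̄/d₂ = 943.8333 + 3 × 1.3375 / 1.128 = 947.3905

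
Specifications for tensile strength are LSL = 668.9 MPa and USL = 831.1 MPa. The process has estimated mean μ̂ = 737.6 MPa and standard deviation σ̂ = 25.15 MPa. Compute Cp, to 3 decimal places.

1.075

Cp = (USL − LSL) / (6σ̂) = (831.1 − 668.9) / (6 × 25.15) = 162.2000 / 150.9000 = 1.0749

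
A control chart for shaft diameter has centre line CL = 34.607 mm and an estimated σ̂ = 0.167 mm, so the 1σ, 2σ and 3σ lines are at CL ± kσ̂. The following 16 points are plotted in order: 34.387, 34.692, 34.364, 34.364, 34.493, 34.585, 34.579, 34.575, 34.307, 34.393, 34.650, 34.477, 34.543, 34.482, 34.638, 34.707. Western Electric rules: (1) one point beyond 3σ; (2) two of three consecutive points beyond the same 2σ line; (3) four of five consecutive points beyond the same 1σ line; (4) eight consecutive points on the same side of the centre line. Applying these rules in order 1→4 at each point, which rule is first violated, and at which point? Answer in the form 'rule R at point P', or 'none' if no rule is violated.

rule 4 at point 10

Zone of each point (C = within 1σ̂, B = 1σ̂–2σ̂, A = 2σ̂–3σ̂, * = beyond 3σ̂; sign = side of CL): 1:-B, 2:+C, 3:-B, 4:-B, 5:-C, 6:-C, 7:-C, 8:-C, 9:-B, 10:-B, 11:+C, 12:-C, 13:-C, 14:-C, 15:+C, 16:+C
Rule 4 (eight consecutive points on the same side of the centre line) is satisfied at point 10.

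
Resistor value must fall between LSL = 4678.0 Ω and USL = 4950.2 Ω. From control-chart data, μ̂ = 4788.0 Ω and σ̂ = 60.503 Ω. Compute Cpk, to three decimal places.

Cpu = (USL − μ̂) / (3σ̂) = (4950.2 − 4788.0) / (3 × 60.503) = 0.8936; Cpl = (μ̂ − LSL) / (3σ̂) = (4788.0 − 4678.0) / (3 × 60.503) = 0.6060; Cpk = min(Cpu, Cpl) = 0.6060

0.606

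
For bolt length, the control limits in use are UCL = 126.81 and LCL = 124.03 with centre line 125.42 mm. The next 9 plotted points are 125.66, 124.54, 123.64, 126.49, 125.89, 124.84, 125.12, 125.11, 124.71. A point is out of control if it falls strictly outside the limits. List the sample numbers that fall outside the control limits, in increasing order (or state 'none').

Compare each point to [124.03, 126.81]: sample 3 = 123.64 < LCL.

3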